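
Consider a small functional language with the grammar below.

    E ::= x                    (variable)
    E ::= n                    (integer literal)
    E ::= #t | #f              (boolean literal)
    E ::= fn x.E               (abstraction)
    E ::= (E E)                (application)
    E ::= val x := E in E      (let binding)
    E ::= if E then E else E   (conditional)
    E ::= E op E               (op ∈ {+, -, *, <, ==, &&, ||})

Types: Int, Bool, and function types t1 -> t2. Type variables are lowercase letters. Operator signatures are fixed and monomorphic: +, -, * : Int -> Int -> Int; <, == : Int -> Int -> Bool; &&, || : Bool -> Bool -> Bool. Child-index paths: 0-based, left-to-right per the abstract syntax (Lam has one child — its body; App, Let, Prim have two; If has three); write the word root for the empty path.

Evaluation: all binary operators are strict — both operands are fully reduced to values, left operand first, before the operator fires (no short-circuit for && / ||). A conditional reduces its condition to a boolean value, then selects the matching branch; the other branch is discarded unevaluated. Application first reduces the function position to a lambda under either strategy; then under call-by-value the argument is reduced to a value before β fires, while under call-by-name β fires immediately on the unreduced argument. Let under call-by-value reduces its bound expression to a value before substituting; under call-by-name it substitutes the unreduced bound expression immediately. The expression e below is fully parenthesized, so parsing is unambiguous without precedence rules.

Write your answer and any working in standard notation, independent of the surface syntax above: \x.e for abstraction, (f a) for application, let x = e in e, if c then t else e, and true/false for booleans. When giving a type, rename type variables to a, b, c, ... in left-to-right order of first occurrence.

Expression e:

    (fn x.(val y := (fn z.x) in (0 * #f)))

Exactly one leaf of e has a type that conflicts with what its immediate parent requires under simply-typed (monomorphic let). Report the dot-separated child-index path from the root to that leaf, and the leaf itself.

Answer: 0.1.1 : false

Trace:
x : a
\z._ : b -> a
let y : b -> a
  unify Int ~ Int
  unify Bool ~ Int
  FAIL: mismatch Bool ~ Int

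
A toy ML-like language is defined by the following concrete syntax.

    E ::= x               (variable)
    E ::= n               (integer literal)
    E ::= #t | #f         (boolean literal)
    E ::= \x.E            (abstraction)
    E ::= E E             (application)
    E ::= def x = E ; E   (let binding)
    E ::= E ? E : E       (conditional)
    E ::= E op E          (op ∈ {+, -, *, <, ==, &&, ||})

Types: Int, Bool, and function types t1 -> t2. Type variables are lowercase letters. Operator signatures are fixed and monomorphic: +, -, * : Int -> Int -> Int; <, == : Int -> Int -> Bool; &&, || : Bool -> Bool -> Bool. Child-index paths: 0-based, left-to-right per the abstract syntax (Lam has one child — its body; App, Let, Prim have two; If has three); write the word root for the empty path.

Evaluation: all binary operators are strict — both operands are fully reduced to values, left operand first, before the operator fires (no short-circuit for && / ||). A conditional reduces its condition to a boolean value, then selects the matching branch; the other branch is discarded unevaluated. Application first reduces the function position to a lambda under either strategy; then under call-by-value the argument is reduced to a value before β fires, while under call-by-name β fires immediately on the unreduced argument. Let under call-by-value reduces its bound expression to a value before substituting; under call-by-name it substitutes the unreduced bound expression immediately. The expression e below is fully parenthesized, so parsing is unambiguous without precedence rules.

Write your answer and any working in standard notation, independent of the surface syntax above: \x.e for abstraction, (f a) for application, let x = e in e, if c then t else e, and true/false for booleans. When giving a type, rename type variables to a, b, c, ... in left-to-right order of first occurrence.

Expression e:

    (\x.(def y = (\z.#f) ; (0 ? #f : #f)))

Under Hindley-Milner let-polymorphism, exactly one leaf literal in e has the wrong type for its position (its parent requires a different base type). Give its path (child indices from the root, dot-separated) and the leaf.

Trace:
\z._ : b -> Bool
let y : forall. b -> Bool
  unify Int ~ Bool
  FAIL: mismatch Int ~ Bool

Answer: 0.1.0 : 0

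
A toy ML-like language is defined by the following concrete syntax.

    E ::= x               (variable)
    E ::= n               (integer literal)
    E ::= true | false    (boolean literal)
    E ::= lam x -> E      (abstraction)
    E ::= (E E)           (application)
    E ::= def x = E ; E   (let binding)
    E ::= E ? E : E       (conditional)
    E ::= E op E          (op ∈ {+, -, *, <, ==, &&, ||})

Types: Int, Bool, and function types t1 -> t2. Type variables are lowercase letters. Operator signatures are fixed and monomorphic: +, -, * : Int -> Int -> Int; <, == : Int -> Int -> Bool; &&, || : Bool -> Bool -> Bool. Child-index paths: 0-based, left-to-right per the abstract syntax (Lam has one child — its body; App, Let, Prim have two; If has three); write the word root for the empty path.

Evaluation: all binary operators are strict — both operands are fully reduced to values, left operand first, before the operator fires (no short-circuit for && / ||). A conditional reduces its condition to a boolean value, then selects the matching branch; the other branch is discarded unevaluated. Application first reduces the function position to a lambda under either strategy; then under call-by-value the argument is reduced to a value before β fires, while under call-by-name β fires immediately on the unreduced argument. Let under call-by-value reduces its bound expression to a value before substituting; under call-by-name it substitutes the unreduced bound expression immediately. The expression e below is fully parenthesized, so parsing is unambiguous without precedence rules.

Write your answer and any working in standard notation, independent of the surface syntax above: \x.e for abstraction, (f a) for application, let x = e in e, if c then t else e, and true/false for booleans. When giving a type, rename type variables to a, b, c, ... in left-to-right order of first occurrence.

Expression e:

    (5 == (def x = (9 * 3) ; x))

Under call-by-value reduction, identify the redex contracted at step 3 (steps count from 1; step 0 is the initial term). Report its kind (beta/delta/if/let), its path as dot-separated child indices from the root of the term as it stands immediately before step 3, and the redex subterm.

Answer: delta at root : (5 == 27)

Trace:
step 0: (5 == (let x = (9 * 3) in x))
step 1: [delta@1.0] (5 == (let x = 27 in x))
step 2: [let@1] (5 == 27)
step 3: [delta@root] false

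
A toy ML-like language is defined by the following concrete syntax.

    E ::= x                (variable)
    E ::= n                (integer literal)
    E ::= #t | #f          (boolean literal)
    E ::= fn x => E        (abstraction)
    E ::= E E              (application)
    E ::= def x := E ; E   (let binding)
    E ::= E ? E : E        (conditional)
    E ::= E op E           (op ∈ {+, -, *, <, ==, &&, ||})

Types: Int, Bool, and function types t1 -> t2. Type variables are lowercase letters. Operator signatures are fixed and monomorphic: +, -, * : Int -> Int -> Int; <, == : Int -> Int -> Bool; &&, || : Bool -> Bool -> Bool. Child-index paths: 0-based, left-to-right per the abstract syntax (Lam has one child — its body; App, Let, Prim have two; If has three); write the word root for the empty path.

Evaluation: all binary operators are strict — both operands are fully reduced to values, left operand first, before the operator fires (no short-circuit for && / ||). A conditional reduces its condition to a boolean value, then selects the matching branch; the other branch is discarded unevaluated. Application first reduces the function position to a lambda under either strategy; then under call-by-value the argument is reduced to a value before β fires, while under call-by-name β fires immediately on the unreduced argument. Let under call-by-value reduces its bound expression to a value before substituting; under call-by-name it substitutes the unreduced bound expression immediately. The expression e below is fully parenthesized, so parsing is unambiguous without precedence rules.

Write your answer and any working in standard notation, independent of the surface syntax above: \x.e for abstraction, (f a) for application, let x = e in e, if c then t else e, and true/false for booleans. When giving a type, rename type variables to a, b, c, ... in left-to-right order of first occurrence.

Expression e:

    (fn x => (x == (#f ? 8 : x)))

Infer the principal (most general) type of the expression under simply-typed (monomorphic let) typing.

Answer: Int -> Bool

Derivation:
x : a
  unify a ~ Int
  unify Bool ~ Bool
x : Int
  unify Int ~ Int
  unify Int ~ Int
\x._ : Int -> Bool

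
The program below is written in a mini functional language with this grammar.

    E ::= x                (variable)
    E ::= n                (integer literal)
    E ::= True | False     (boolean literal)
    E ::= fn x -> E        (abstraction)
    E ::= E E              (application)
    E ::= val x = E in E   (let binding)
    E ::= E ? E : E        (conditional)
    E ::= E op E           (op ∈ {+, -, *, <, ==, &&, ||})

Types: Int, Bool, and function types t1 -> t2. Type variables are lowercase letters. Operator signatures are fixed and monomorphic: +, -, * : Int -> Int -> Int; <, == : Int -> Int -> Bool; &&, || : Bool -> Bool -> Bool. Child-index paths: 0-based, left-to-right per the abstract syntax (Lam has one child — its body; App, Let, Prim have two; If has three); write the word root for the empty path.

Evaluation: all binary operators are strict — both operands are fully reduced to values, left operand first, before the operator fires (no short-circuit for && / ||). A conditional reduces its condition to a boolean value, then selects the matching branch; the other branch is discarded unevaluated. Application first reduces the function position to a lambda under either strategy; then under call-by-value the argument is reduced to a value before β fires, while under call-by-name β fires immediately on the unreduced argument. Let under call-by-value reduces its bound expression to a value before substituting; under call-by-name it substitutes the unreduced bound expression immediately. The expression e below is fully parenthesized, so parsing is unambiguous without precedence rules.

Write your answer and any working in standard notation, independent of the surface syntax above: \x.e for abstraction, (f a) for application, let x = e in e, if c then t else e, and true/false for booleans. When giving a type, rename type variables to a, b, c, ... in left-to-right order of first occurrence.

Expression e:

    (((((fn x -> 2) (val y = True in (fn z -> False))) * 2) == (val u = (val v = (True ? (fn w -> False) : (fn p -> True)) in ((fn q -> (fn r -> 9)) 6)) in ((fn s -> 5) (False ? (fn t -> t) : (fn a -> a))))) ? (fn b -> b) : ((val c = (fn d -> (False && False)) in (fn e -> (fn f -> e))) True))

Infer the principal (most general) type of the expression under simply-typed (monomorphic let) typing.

Answer: Bool -> Bool

Trace:
\x._ : a -> Int
let y : Bool
\z._ : b -> Bool
  unify a -> Int ~ (b -> Bool) -> c
  unify a ~ b -> Bool
  unify Int ~ c
_ _ : Int
  unify Int ~ Int
  unify Int ~ Int
  unify Int ~ Int
  unify Bool ~ Bool
\w._ : d -> Bool
\p._ : e -> Bool
  unify d -> Bool ~ e -> Bool
  unify d ~ e
  unify Bool ~ Bool
let v : e -> Bool
\r._ : g -> Int
\q._ : f -> g -> Int
  unify f -> g -> Int ~ Int -> h
  unify f ~ Int
  unify g -> Int ~ h
_ _ : g -> Int
let u : g -> Int
\s._ : i -> Int
  unify Bool ~ Bool
t : j
\t._ : j -> j
a : k
\a._ : k -> k
  unify j -> j ~ k -> k
  unify j ~ k
  unify k ~ k
  unify i -> Int ~ (k -> k) -> l
  unify i ~ k -> k
  unify Int ~ l
_ _ : Int
  unify Int ~ Int
  unify Bool ~ Bool
b : m
\b._ : m -> m
  unify Bool ~ Bool
  unify Bool ~ Bool
\d._ : n -> Bool
let c : n -> Bool
e : o
\f._ : p -> o
\e._ : o -> p -> o
  unify o -> p -> o ~ Bool -> q
  unify o ~ Bool
  unify p -> Bool ~ q
_ _ : p -> Bool
  unify m -> m ~ p -> Bool
  unify m ~ p
  unify p ~ Bool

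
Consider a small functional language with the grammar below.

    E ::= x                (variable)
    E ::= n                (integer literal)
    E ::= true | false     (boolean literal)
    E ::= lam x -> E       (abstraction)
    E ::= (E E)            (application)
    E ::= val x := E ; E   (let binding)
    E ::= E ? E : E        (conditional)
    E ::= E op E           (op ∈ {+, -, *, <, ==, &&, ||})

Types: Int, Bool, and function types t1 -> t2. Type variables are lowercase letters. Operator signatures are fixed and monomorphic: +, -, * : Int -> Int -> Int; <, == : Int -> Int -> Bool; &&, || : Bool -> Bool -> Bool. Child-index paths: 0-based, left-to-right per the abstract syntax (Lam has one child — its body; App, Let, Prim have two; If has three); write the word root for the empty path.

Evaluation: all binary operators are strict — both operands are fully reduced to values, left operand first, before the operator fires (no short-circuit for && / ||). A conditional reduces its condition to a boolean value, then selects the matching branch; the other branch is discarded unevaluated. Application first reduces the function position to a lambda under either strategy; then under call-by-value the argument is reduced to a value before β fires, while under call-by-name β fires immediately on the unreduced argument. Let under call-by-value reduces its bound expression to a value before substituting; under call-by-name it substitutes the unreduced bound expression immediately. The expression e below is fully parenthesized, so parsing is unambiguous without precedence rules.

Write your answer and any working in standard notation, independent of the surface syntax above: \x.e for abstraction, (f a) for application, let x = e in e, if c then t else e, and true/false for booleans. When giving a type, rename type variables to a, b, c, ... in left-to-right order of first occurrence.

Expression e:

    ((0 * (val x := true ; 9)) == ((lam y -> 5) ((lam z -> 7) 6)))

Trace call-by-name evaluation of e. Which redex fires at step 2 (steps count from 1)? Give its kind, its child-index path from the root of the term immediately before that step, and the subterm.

Derivation:
step 0: ((0 * (let x = true in 9)) == ((\y.5) ((\z.7) 6)))
step 1: [let@0.1] ((0 * 9) == ((\y.5) ((\z.7) 6)))
step 2: [delta@0] (0 == ((\y.5) ((\z.7) 6)))

Answer: delta at 0 : (0 * 9)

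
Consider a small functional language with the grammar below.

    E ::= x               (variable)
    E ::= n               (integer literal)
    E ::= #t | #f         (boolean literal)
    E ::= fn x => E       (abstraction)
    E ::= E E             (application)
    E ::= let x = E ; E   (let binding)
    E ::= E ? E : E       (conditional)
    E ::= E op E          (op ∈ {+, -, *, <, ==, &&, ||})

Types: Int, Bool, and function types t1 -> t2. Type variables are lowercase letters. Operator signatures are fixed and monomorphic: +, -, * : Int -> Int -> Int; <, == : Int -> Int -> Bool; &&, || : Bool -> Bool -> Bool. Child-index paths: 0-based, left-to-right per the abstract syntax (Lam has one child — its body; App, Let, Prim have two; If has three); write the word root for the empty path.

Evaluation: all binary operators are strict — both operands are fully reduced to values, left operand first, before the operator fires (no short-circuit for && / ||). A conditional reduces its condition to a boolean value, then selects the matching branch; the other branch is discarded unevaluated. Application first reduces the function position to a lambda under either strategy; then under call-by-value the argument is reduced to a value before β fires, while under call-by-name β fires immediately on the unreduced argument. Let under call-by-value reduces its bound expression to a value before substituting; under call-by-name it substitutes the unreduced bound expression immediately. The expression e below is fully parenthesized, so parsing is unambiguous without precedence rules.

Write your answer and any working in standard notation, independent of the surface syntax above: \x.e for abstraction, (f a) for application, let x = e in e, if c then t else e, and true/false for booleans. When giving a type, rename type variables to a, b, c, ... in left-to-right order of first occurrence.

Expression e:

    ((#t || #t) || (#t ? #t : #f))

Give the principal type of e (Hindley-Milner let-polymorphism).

Answer: Bool

Trace:
  unify Bool ~ Bool
  unify Bool ~ Bool
  unify Bool ~ Bool
  unify Bool ~ Bool
  unify Bool ~ Bool
  unify Bool ~ Bool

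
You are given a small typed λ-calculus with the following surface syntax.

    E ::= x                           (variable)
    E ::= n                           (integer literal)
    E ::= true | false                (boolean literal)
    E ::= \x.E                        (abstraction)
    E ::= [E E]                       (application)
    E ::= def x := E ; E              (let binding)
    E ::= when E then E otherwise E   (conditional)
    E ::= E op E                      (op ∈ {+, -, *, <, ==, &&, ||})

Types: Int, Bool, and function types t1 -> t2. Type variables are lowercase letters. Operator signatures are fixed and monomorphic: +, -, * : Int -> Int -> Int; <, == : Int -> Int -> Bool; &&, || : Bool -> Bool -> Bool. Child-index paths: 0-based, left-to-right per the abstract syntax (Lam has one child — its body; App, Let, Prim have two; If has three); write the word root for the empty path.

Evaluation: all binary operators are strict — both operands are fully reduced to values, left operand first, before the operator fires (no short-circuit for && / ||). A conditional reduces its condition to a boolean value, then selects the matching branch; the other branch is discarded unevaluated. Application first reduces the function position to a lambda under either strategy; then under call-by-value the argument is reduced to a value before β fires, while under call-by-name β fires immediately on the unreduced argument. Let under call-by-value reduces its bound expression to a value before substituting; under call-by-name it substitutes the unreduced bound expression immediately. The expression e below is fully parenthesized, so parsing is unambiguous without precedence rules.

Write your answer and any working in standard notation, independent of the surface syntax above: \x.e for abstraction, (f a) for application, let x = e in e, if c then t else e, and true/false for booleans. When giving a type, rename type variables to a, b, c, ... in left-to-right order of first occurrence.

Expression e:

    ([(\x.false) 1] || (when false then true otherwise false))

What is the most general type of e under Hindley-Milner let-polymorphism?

Answer: Bool

Derivation:
\x._ : a -> Bool
  unify a -> Bool ~ Int -> b
  unify a ~ Int
  unify Bool ~ b
_ _ : Bool
  unify Bool ~ Bool
  unify Bool ~ Bool
  unify Bool ~ Bool
  unify Bool ~ Bool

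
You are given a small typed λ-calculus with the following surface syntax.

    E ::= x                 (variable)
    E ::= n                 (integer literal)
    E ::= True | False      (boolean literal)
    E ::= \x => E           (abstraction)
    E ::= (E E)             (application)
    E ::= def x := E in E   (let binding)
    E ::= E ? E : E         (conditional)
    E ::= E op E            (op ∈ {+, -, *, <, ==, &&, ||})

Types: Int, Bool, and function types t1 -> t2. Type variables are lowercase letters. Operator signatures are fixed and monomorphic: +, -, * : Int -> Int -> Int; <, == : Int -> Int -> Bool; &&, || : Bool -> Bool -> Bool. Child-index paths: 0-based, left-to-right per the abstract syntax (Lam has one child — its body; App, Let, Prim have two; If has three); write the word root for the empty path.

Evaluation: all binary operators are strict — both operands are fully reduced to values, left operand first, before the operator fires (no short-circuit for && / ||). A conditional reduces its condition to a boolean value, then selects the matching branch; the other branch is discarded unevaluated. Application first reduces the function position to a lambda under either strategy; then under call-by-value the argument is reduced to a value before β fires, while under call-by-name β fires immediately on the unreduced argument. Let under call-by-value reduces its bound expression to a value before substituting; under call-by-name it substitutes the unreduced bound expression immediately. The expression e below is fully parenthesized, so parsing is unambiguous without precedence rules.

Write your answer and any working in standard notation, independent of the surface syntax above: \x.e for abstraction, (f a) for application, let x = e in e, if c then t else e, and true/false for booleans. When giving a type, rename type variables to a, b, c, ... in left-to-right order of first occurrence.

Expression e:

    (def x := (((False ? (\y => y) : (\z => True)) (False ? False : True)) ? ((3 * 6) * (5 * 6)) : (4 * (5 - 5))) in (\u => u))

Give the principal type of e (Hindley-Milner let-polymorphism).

Working:
  unify Bool ~ Bool
y : a
\y._ : a -> a
\z._ : b -> Bool
  unify a -> a ~ b -> Bool
  unify a ~ b
  unify b ~ Bool
  unify Bool ~ Bool
  unify Bool ~ Bool
  unify Bool -> Bool ~ Bool -> c
  unify Bool ~ Bool
  unify Bool ~ c
_ _ : Bool
  unify Bool ~ Bool
  unify Int ~ Int
  unify Int ~ Int
  unify Int ~ Int
  unify Int ~ Int
  unify Int ~ Int
  unify Int ~ Int
  unify Int ~ Int
  unify Int ~ Int
  unify Int ~ Int
  unify Int ~ Int
  unify Int ~ Int
let x : Int
u : d
\u._ : d -> d

Answer: a -> a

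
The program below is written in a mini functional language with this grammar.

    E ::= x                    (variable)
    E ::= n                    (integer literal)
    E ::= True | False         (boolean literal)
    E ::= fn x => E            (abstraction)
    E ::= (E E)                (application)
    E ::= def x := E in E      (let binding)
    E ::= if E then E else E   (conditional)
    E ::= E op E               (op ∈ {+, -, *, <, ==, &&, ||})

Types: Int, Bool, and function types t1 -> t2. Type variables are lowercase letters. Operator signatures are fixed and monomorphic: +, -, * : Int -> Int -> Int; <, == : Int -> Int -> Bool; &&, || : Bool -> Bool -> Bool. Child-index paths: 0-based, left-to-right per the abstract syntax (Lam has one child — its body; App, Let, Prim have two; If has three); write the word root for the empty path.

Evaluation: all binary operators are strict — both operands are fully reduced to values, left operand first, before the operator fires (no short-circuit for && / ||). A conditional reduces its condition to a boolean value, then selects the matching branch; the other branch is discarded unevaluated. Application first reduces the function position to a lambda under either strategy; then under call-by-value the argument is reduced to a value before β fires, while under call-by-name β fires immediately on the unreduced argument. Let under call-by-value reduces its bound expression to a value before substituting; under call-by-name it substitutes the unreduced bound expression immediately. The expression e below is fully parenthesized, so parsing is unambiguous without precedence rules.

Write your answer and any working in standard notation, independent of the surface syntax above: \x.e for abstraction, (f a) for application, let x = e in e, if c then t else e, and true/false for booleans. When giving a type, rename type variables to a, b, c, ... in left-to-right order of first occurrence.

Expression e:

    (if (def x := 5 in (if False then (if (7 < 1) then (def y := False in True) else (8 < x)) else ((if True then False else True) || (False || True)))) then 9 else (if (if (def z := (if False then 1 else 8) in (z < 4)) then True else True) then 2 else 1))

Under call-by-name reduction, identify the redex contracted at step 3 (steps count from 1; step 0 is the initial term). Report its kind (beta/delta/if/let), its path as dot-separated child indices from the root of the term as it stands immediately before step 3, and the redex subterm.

Trace:
step 0: (if (let x = 5 in (if false then (if (7 < 1) then (let y = false in true) else (8 < x)) else ((if true then false else true) || (false || true)))) then 9 else (if (if (let z = (if false then 1 else 8) in (z < 4)) then true else true) then 2 else 1))
step 1: [let@0] (if (if false then (if (7 < 1) then (let y = false in true) else (8 < 5)) else ((if true then false else true) || (false || true))) then 9 else (if (if (let z = (if false then 1 else 8) in (z < 4)) then true else true) then 2 else 1))
step 2: [if@0] (if ((if true then false else true) || (false || true)) then 9 else (if (if (let z = (if false then 1 else 8) in (z < 4)) then true else true) then 2 else 1))
step 3: [if@0.0] (if (false || (false || true)) then 9 else (if (if (let z = (if false then 1 else 8) in (z < 4)) then true else true) then 2 else 1))

Answer: if at 0.0 : (if true then false else true)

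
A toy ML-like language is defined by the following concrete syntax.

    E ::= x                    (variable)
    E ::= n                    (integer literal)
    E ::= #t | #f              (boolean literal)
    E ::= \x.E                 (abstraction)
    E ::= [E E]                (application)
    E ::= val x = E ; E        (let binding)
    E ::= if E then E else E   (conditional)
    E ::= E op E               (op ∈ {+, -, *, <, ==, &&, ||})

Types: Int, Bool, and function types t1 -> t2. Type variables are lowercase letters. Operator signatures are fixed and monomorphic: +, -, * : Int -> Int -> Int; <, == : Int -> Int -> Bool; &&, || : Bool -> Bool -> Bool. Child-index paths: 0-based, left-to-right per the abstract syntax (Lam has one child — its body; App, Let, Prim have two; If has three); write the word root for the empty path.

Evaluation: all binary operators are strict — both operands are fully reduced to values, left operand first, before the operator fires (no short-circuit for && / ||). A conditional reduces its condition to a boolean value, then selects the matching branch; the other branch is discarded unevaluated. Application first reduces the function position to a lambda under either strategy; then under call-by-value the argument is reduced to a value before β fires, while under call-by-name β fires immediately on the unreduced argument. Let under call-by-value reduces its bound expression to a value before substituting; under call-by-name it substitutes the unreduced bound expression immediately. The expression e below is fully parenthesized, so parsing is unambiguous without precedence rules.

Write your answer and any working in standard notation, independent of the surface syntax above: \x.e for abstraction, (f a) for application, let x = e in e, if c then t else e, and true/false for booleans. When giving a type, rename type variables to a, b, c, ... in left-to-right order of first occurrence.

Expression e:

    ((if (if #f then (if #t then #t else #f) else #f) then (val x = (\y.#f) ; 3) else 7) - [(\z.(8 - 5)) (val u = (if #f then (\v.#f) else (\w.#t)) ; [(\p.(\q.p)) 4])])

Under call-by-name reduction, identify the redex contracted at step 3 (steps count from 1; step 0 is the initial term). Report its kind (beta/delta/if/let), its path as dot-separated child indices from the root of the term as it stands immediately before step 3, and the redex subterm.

Answer: beta at 1 : ((\z.(8 - 5)) (let u = (if false then (\v.false) else (\w.true)) in ((\p.(\q.p)) 4)))

Trace:
step 0: ((if (if false then (if true then true else false) else false) then (let x = (\y.false) in 3) else 7) - ((\z.(8 - 5)) (let u = (if false then (\v.false) else (\w.true)) in ((\p.(\q.p)) 4))))
step 1: [if@0.0] ((if false then (let x = (\y.false) in 3) else 7) - ((\z.(8 - 5)) (let u = (if false then (\v.false) else (\w.true)) in ((\p.(\q.p)) 4))))
step 2: [if@0] (7 - ((\z.(8 - 5)) (let u = (if false then (\v.false) else (\w.true)) in ((\p.(\q.p)) 4))))
step 3: [beta@1] (7 - (8 - 5))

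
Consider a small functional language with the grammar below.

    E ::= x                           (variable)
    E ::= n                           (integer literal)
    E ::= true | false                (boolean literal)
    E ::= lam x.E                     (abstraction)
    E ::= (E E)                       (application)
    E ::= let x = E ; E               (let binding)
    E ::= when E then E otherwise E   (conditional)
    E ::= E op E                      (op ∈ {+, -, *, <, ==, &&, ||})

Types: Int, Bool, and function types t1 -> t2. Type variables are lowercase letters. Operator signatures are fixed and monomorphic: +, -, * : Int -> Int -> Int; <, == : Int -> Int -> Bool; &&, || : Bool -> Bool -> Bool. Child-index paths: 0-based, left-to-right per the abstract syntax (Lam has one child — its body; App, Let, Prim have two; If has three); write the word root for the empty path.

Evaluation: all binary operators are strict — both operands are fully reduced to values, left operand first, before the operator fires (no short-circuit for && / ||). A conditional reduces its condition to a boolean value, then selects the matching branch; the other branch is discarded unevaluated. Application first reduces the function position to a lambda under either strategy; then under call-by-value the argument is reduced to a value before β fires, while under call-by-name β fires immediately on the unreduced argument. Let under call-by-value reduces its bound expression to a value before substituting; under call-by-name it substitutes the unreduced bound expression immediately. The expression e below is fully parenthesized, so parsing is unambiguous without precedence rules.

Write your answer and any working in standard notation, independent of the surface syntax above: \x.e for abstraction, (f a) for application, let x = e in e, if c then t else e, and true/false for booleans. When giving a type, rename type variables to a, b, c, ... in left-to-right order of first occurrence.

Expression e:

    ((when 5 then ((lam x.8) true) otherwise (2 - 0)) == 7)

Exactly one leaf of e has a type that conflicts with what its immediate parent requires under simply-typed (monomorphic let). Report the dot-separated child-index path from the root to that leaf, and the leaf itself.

Working:
  unify Int ~ Bool
  FAIL: mismatch Int ~ Bool

Answer: 0.0 : 5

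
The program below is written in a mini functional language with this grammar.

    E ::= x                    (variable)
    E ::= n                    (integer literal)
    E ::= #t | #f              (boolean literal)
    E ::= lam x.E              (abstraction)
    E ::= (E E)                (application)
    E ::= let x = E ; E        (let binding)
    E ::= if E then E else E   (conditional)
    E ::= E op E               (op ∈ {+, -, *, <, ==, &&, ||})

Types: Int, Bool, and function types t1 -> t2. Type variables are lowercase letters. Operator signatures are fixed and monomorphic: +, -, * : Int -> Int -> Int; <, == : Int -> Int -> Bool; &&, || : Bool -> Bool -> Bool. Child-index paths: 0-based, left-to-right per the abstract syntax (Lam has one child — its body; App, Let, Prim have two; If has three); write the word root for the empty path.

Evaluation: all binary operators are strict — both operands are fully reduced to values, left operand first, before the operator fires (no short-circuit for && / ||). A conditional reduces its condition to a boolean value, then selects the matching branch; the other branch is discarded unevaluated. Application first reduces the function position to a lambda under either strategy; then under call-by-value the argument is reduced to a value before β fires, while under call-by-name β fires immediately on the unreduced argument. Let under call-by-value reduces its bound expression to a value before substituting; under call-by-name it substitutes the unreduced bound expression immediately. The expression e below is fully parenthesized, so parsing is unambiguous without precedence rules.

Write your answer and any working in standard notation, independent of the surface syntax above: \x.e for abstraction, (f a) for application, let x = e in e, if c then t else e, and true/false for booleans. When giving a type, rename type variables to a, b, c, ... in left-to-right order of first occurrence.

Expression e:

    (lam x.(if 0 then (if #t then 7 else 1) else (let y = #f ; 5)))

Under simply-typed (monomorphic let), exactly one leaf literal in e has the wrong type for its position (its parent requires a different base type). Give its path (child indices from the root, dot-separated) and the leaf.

Trace:
  unify Int ~ Bool
  FAIL: mismatch Int ~ Bool

Answer: 0.0 : 0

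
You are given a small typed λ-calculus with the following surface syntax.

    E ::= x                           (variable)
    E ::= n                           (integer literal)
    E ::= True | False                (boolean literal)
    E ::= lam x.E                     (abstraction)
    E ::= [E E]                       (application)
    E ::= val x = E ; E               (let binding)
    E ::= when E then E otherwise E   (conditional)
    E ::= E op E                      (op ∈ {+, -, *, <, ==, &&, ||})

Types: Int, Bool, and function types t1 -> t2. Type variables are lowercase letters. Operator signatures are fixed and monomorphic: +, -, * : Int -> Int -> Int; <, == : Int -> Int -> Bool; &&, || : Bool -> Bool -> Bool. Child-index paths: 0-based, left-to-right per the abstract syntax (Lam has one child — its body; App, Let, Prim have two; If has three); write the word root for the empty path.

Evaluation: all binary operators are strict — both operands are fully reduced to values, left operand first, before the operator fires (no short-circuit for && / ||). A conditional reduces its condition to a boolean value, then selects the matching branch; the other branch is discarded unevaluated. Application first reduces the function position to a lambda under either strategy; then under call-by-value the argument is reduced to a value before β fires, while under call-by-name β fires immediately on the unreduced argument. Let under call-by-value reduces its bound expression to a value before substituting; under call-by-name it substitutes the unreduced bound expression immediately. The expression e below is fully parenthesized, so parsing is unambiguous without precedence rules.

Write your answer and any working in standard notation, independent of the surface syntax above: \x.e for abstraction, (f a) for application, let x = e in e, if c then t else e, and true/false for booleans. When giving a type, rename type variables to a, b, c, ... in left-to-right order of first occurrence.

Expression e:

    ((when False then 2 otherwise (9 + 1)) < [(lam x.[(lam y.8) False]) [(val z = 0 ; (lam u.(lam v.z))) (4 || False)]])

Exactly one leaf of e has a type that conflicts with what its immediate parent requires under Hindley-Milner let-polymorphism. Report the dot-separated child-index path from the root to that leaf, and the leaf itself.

Answer: 1.1.1.0 : 4

Trace:
  unify Bool ~ Bool
  unify Int ~ Int
  unify Int ~ Int
  unify Int ~ Int
  unify Int ~ Int
\y._ : b -> Int
  unify b -> Int ~ Bool -> c
  unify b ~ Bool
  unify Int ~ c
_ _ : Int
\x._ : a -> Int
let z : Int
z : Int
\v._ : e -> Int
\u._ : d -> e -> Int
  unify Int ~ Bool
  FAIL: mismatch Int ~ Bool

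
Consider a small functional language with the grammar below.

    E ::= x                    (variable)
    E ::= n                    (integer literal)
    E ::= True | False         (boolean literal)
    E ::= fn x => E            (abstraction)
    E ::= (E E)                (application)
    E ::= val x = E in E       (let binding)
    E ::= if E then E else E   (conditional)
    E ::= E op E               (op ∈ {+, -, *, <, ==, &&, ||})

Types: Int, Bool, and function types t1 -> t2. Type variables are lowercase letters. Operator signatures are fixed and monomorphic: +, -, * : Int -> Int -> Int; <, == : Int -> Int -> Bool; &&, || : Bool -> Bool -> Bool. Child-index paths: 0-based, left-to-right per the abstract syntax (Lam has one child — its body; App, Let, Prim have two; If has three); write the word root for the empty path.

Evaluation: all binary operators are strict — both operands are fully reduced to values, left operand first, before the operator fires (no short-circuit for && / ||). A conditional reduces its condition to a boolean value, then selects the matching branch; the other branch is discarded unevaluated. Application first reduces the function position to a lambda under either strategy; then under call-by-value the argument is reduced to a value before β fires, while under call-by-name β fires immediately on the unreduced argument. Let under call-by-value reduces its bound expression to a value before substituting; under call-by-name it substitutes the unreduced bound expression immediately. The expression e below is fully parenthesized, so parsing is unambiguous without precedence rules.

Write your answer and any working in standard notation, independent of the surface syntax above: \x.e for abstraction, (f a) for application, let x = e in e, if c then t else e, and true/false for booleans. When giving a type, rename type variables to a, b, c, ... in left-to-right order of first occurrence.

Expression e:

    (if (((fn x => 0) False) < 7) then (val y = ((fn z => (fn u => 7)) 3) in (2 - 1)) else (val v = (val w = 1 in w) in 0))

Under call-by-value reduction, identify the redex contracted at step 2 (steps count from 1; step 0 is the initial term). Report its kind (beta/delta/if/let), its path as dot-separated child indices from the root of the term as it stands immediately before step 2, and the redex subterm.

Answer: delta at 0 : (0 < 7)

Trace:
step 0: (if (((\x.0) false) < 7) then (let y = ((\z.(\u.7)) 3) in (2 - 1)) else (let v = (let w = 1 in w) in 0))
step 1: [beta@0.0] (if (0 < 7) then (let y = ((\z.(\u.7)) 3) in (2 - 1)) else (let v = (let w = 1 in w) in 0))
step 2: [delta@0] (if true then (let y = ((\z.(\u.7)) 3) in (2 - 1)) else (let v = (let w = 1 in w) in 0))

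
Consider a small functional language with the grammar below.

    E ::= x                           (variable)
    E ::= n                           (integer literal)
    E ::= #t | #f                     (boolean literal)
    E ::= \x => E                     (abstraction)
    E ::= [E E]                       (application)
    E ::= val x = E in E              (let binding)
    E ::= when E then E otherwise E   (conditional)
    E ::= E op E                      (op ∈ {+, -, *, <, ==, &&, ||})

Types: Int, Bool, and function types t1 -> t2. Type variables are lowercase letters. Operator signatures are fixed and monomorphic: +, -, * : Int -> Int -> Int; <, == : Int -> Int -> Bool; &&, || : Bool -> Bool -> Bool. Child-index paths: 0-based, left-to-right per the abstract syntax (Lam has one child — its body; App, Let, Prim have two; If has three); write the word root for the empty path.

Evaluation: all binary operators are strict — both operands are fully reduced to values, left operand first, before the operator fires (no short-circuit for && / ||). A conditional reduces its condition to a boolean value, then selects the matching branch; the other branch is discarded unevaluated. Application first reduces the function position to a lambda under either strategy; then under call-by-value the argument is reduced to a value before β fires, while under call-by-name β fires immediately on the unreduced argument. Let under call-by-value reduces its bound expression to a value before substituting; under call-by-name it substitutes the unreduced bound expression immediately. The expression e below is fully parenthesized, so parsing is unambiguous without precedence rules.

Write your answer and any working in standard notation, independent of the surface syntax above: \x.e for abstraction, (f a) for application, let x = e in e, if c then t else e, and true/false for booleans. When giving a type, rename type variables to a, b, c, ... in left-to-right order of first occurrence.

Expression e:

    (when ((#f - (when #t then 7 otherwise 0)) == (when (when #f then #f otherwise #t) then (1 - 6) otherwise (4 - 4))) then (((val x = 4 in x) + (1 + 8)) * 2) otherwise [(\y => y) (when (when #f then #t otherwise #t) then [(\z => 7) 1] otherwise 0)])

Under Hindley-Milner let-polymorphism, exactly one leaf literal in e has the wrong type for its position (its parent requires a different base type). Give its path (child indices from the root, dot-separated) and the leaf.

Derivation:
  unify Bool ~ Int
  FAIL: mismatch Bool ~ Int

Answer: 0.0.0 : false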